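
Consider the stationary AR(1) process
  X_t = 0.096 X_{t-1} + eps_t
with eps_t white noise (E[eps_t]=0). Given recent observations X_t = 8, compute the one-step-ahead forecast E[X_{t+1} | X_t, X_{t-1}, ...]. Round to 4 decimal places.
E[X_{t+1} \mid \mathcal F_t] = 0.7680

For an AR(p) model X_t = c + sum_i phi_i X_{t-i} + eps_t, the
one-step-ahead conditional mean is
  E[X_{t+1} | X_t, ...] = c + sum_i phi_i X_{t+1-i}.
Substitute known values:
  E[X_{t+1} | ...] = (0.096) * (8)
                   = 0.7680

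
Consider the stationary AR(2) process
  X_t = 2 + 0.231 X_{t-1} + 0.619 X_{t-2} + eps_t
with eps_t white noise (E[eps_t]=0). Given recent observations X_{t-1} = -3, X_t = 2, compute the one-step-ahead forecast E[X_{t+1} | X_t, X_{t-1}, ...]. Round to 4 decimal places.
E[X_{t+1} \mid \mathcal F_t] = 0.6050

For an AR(p) model X_t = c + sum_i phi_i X_{t-i} + eps_t, the
one-step-ahead conditional mean is
  E[X_{t+1} | X_t, ...] = c + sum_i phi_i X_{t+1-i}.
Substitute known values:
  E[X_{t+1} | ...] = 2 + (0.231) * (2) + (0.619) * (-3)
                   = 0.6050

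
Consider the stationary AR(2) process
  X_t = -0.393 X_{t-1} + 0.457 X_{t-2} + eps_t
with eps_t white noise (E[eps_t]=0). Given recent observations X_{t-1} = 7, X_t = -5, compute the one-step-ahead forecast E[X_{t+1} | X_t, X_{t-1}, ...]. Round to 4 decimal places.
E[X_{t+1} \mid \mathcal F_t] = 5.1640

For an AR(p) model X_t = c + sum_i phi_i X_{t-i} + eps_t, the
one-step-ahead conditional mean is
  E[X_{t+1} | X_t, ...] = c + sum_i phi_i X_{t+1-i}.
Substitute known values:
  E[X_{t+1} | ...] = (-0.393) * (-5) + (0.457) * (7)
                   = 5.1640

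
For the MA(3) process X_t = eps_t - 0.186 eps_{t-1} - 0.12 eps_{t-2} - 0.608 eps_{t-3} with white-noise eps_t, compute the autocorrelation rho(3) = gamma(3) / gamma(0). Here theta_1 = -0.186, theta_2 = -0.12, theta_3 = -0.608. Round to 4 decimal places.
\rho(3) = -0.4286

For an MA(q) process with theta_0 = 1, the autocovariance is
  gamma(k) = sigma^2 * sum_{i=0..q-k} theta_i * theta_{i+k},
and rho(k) = gamma(k) / gamma(0). Sigma^2 cancels.
  numerator   = (1)*(-0.608) = -0.608.
  denominator = (1)^2 + (-0.186)^2 + (-0.12)^2 + (-0.608)^2 = 1.41866.
  rho(3) = -0.608 / 1.41866 = -0.4286.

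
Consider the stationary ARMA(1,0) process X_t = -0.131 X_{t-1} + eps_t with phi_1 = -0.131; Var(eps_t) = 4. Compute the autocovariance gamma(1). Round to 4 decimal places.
\gamma(1) = -0.5331

Multiply the model equation by X_{t-k} and take expectations. With theta_0 = psi_0 = 1 and psi_j the MA(infinity) weights, this gives
  gamma(k) - sum_i phi_i gamma(k-i) = c_k,
  c_k = sigma^2 * sum_{j=k..q} theta_j psi_{j-k}   (c_k = 0 for k > q),
using gamma(-m) = gamma(m).
Pure AR (q = 0): c_0 = sigma^2 = 4, c_k = 0 for k >= 1.
Equations for k = 0 and k = 1 (AR order 1):
  gamma(0) = phi_1 gamma(1) + c_0
  gamma(1) = phi_1 gamma(0) + c_1
Substituting the second into the first: gamma(0) (1 - phi_1^2) = c_0 + phi_1 c_1, so
  gamma(0) = c_0 / (1 - phi_1^2) = 4 / (1 - (-0.131)^2) = 4 / 0.982839 = 4.069843.
  gamma(1) = phi_1 gamma(0) = (-0.131)(4.069843) = -0.533149.
Therefore gamma(1) = -0.5331 (to 4 decimal places).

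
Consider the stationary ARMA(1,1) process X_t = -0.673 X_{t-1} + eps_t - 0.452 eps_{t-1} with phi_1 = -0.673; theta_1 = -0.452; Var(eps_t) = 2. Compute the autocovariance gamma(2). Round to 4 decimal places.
\gamma(2) = 3.6099

Multiply the model equation by X_{t-k} and take expectations. With theta_0 = psi_0 = 1 and psi_j the MA(infinity) weights, this gives
  gamma(k) - sum_i phi_i gamma(k-i) = c_k,
  c_k = sigma^2 * sum_{j=k..q} theta_j psi_{j-k}   (c_k = 0 for k > q),
using gamma(-m) = gamma(m).
psi-weights needed (psi_j = theta_j + sum_i phi_i psi_{j-i}):
  psi_1 = theta_1 + phi_1 = -0.452 + (-0.673) = -1.125
Right-hand sides:
  c_0 = sigma^2 (1 + theta_1 psi_1) = 2 * (1 + (-0.452)(-1.125)) = 2 * 1.5085 = 3.017
  c_1 = sigma^2 theta_1 = 2 * (-0.452) = -0.904
  c_2 = 0
Equations for k = 0 and k = 1 (AR order 1):
  gamma(0) = phi_1 gamma(1) + c_0
  gamma(1) = phi_1 gamma(0) + c_1
Substituting the second into the first: gamma(0) (1 - phi_1^2) = c_0 + phi_1 c_1, so
  gamma(0) = (c_0 + phi_1 c_1) / (1 - phi_1^2) = (3.017 + (-0.673)(-0.904)) / (1 - (-0.673)^2) = 3.625392 / 0.547071 = 6.626913.
  gamma(1) = phi_1 gamma(0) + c_1 = (-0.673)(6.626913) + (-0.904) = -5.363913.
For k = 2 (> q): gamma(2) = phi_1 gamma(1) = (-0.673)(-5.363913) = 3.609913.
Therefore gamma(2) = 3.6099 (to 4 decimal places).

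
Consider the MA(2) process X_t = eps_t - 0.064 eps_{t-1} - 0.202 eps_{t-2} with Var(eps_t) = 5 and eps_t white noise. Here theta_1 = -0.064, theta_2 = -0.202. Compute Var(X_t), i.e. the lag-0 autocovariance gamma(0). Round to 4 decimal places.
\gamma(0) = 5.2245

For an MA(q) process X_t = eps_t + sum_i theta_i eps_{t-i} with
Var(eps_t) = sigma^2, the variance is
  gamma(0) = sigma^2 * (1 + sum_i theta_i^2).
  sum_i theta_i^2 = (-0.064)^2 + (-0.202)^2 = 0.004096 + 0.040804 = 0.0449.
  gamma(0) = 5 * (1 + 0.0449) = 5 * 1.0449 = 5.2245.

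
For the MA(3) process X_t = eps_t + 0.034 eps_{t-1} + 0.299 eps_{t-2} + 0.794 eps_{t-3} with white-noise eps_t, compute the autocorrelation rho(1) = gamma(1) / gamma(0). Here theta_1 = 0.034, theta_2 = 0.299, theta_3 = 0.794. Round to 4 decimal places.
\rho(1) = 0.1636

For an MA(q) process with theta_0 = 1, the autocovariance is
  gamma(k) = sigma^2 * sum_{i=0..q-k} theta_i * theta_{i+k},
and rho(k) = gamma(k) / gamma(0). Sigma^2 cancels.
  numerator   = (1)*(0.034) + (0.034)*(0.299) + (0.299)*(0.794) = 0.281572.
  denominator = (1)^2 + (0.034)^2 + (0.299)^2 + (0.794)^2 = 1.720993.
  rho(1) = 0.281572 / 1.720993 = 0.1636.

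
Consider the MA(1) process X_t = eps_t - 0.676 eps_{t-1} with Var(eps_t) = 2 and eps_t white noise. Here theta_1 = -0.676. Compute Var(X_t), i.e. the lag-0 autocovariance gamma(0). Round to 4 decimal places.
\gamma(0) = 2.9140

For an MA(q) process X_t = eps_t + sum_i theta_i eps_{t-i} with
Var(eps_t) = sigma^2, the variance is
  gamma(0) = sigma^2 * (1 + sum_i theta_i^2).
  sum_i theta_i^2 = (-0.676)^2 = 0.456976.
  gamma(0) = 2 * (1 + 0.456976) = 2 * 1.456976 = 2.913952, which rounds to 2.9140.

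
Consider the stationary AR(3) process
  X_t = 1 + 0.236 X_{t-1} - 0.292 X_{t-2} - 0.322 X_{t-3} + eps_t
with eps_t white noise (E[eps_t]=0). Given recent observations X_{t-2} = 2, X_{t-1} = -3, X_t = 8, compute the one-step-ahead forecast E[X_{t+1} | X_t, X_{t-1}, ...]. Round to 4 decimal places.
E[X_{t+1} \mid \mathcal F_t] = 3.1200

For an AR(p) model X_t = c + sum_i phi_i X_{t-i} + eps_t, the
one-step-ahead conditional mean is
  E[X_{t+1} | X_t, ...] = c + sum_i phi_i X_{t+1-i}.
Substitute known values:
  E[X_{t+1} | ...] = 1 + (0.236) * (8) + (-0.292) * (-3) + (-0.322) * (2)
                   = 3.1200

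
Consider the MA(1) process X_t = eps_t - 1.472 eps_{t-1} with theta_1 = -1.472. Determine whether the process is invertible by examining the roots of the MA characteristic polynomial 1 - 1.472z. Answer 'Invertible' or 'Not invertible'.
\text{Not invertible}

The MA(q) characteristic polynomial is P(z) = 1 - 1.472z.
Invertibility requires all roots to lie outside the unit circle, i.e. |z| > 1 for every root.
This is linear in z: 1 + (-1.472) z = 0  =>  z = -1/(-1.472) = 0.679348,  |z| = 0.679348.
Moduli of all roots: 0.6793.
All moduli strictly greater than 1? No.
Verdict: Not invertible.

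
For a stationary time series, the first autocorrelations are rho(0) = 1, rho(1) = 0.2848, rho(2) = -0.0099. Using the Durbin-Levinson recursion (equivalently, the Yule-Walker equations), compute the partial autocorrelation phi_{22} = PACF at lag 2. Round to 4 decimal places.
\phi_{22} = -0.0990

The PACF at lag k is phi_{kk}, the last component of the solution
to the Yule-Walker system G_k phi = r_k where
  (G_k)_{ij} = rho(|i - j|), (r_k)_i = rho(i), i,j = 1..k.
Equivalently, Durbin-Levinson gives phi_{kk} iteratively:
  phi_{11} = rho(1)
  phi_{kk} = [rho(k) - sum_{j=1..k-1} phi_{k-1,j} rho(k-j)]
            / [1 - sum_{j=1..k-1} phi_{k-1,j} rho(j)],
  phi_{k,j} = phi_{k-1,j} - phi_{kk} phi_{k-1,k-j},  j = 1..k-1.
Step k = 1:
  phi_11 = rho(1) = 0.2848.
Step k = 2:
  phi_22 = [rho(2) - phi_11 rho(1)] / [1 - phi_11 rho(1)] = [-0.0099 - (0.2848)(0.2848)] / [1 - (0.2848)(0.2848)]
         = -0.09101104 / 0.91888896 = -0.099.
Therefore phi_{22} = -0.0990.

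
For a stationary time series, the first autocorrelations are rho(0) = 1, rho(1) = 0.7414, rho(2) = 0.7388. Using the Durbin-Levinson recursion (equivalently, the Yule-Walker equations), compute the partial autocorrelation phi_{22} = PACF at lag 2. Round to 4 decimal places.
\phi_{22} = 0.4200

The PACF at lag k is phi_{kk}, the last component of the solution
to the Yule-Walker system G_k phi = r_k where
  (G_k)_{ij} = rho(|i - j|), (r_k)_i = rho(i), i,j = 1..k.
Equivalently, Durbin-Levinson gives phi_{kk} iteratively:
  phi_{11} = rho(1)
  phi_{kk} = [rho(k) - sum_{j=1..k-1} phi_{k-1,j} rho(k-j)]
            / [1 - sum_{j=1..k-1} phi_{k-1,j} rho(j)],
  phi_{k,j} = phi_{k-1,j} - phi_{kk} phi_{k-1,k-j},  j = 1..k-1.
Step k = 1:
  phi_11 = rho(1) = 0.7414.
Step k = 2:
  phi_22 = [rho(2) - phi_11 rho(1)] / [1 - phi_11 rho(1)] = [0.7388 - (0.7414)(0.7414)] / [1 - (0.7414)(0.7414)]
         = 0.18912604 / 0.45032604 = 0.42.
Therefore phi_{22} = 0.4200.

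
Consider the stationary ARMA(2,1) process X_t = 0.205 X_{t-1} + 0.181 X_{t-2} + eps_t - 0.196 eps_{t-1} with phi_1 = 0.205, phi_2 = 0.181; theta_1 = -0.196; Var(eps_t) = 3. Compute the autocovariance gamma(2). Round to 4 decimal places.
\gamma(2) = 0.5756

Multiply the model equation by X_{t-k} and take expectations. With theta_0 = psi_0 = 1 and psi_j the MA(infinity) weights, this gives
  gamma(k) - sum_i phi_i gamma(k-i) = c_k,
  c_k = sigma^2 * sum_{j=k..q} theta_j psi_{j-k}   (c_k = 0 for k > q),
using gamma(-m) = gamma(m).
psi-weights needed (psi_j = theta_j + sum_i phi_i psi_{j-i}):
  psi_1 = theta_1 + phi_1 = -0.196 + (0.205) = 0.009
Right-hand sides:
  c_0 = sigma^2 (1 + theta_1 psi_1) = 3 * (1 + (-0.196)(0.009)) = 3 * 0.998236 = 2.994708
  c_1 = sigma^2 theta_1 = 3 * (-0.196) = -0.588
  c_2 = 0
Equations for k = 0, 1, 2 (AR order 2, c_2 = 0):
  (E0) gamma(0) = phi_1 gamma(1) + phi_2 gamma(2) + c_0
  (E1) gamma(1) = phi_1 gamma(0) + phi_2 gamma(1) + c_1
  (E2) gamma(2) = phi_1 gamma(1) + phi_2 gamma(0)
From (E1): gamma(1) = A gamma(0) + B with
  A = phi_1 / (1 - phi_2) = 0.205 / 0.819 = 0.250305,   B = c_1 / (1 - phi_2) = -0.588 / 0.819 = -0.717949.
Insert (E2) into (E0): gamma(0) (1 - phi_2^2) = phi_1 (1 + phi_2) gamma(1) + c_0.
  phi_1 (1 + phi_2) = (0.205)(1.181) = 0.242105,   1 - phi_2^2 = 0.967239.
Replace gamma(1) by A gamma(0) + B and collect gamma(0):
  gamma(0) [0.967239 - (0.242105)(0.250305)] = (0.242105)(-0.717949) + 2.994708
  gamma(0) * 0.906639 = 2.820889
  gamma(0) = 2.820889 / 0.906639 = 3.11137.
  gamma(1) = A gamma(0) + B = (0.250305)(3.11137) + (-0.717949) = 0.060844.
  gamma(2) = phi_1 gamma(1) + phi_2 gamma(0) = (0.205)(0.060844) + (0.181)(3.11137) = 0.575631.
Therefore gamma(2) = 0.5756 (to 4 decimal places).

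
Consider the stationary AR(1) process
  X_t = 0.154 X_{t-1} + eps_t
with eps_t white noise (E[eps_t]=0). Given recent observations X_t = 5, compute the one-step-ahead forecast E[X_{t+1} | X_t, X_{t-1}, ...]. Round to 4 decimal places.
E[X_{t+1} \mid \mathcal F_t] = 0.7700

For an AR(p) model X_t = c + sum_i phi_i X_{t-i} + eps_t, the
one-step-ahead conditional mean is
  E[X_{t+1} | X_t, ...] = c + sum_i phi_i X_{t+1-i}.
Substitute known values:
  E[X_{t+1} | ...] = (0.154) * (5)
                   = 0.7700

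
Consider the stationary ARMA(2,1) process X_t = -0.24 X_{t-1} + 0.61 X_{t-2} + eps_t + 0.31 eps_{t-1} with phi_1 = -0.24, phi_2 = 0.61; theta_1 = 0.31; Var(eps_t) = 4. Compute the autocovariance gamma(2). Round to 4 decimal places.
\gamma(2) = 4.7883

Multiply the model equation by X_{t-k} and take expectations. With theta_0 = psi_0 = 1 and psi_j the MA(infinity) weights, this gives
  gamma(k) - sum_i phi_i gamma(k-i) = c_k,
  c_k = sigma^2 * sum_{j=k..q} theta_j psi_{j-k}   (c_k = 0 for k > q),
using gamma(-m) = gamma(m).
psi-weights needed (psi_j = theta_j + sum_i phi_i psi_{j-i}):
  psi_1 = theta_1 + phi_1 = 0.31 + (-0.24) = 0.07
Right-hand sides:
  c_0 = sigma^2 (1 + theta_1 psi_1) = 4 * (1 + (0.31)(0.07)) = 4 * 1.0217 = 4.0868
  c_1 = sigma^2 theta_1 = 4 * (0.31) = 1.24
  c_2 = 0
Equations for k = 0, 1, 2 (AR order 2, c_2 = 0):
  (E0) gamma(0) = phi_1 gamma(1) + phi_2 gamma(2) + c_0
  (E1) gamma(1) = phi_1 gamma(0) + phi_2 gamma(1) + c_1
  (E2) gamma(2) = phi_1 gamma(1) + phi_2 gamma(0)
From (E1): gamma(1) = A gamma(0) + B with
  A = phi_1 / (1 - phi_2) = -0.24 / 0.39 = -0.615385,   B = c_1 / (1 - phi_2) = 1.24 / 0.39 = 3.179487.
Insert (E2) into (E0): gamma(0) (1 - phi_2^2) = phi_1 (1 + phi_2) gamma(1) + c_0.
  phi_1 (1 + phi_2) = (-0.24)(1.61) = -0.3864,   1 - phi_2^2 = 0.6279.
Replace gamma(1) by A gamma(0) + B and collect gamma(0):
  gamma(0) [0.6279 - (-0.3864)(-0.615385)] = (-0.3864)(3.179487) + 4.0868
  gamma(0) * 0.390115 = 2.858246
  gamma(0) = 2.858246 / 0.390115 = 7.326669.
  gamma(1) = A gamma(0) + B = (-0.615385)(7.326669) + (3.179487) = -1.329232.
  gamma(2) = phi_1 gamma(1) + phi_2 gamma(0) = (-0.24)(-1.329232) + (0.61)(7.326669) = 4.788284.
Therefore gamma(2) = 4.7883 (to 4 decimal places).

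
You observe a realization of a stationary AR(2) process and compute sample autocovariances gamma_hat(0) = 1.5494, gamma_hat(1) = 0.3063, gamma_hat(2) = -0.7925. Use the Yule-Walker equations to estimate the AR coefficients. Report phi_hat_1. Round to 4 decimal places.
\hat\phi_{1} = 0.3110

The Yule-Walker equations for an AR(p) process read, in matrix form,
  Gamma_p phi = r_p,   with   (Gamma_p)_{ij} = gamma(|i - j|),
                       (r_p)_i = gamma(i),   i,j = 1..p.
Substitute the sample gammas (Toeplitz matrix and right-hand side of size 2):
  Gamma_p = [[1.5494, 0.3063], [0.3063, 1.5494]]
  r_p     = [0.3063, -0.7925]
Written out:
  1.5494 phi_1 + 0.3063 phi_2 = 0.3063
  0.3063 phi_1 + 1.5494 phi_2 = -0.7925
Solve by Cramer's rule:
  det = gamma(0)^2 - gamma(1)^2 = (1.5494)^2 - (0.3063)^2 = 2.40064036 - 0.09381969 = 2.30682067
  phi_hat_1 = [gamma(1) gamma(0) - gamma(1) gamma(2)] / det = [(0.3063)(1.5494) - (0.3063)(-0.7925)] / 2.30682067 = 0.71732397 / 2.30682067 = 0.311
  phi_hat_2 = [gamma(0) gamma(2) - gamma(1)^2] / det = [(1.5494)(-0.7925) - (0.3063)^2] / 2.30682067 = -1.32171919 / 2.30682067 = -0.573
So phi_hat = [0.3110, -0.5730].
Therefore phi_hat_1 = 0.3110.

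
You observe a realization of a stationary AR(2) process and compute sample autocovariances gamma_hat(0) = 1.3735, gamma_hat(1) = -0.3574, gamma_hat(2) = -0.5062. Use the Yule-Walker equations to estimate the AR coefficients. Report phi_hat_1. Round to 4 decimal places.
\hat\phi_{1} = -0.3820

The Yule-Walker equations for an AR(p) process read, in matrix form,
  Gamma_p phi = r_p,   with   (Gamma_p)_{ij} = gamma(|i - j|),
                       (r_p)_i = gamma(i),   i,j = 1..p.
Substitute the sample gammas (Toeplitz matrix and right-hand side of size 2):
  Gamma_p = [[1.3735, -0.3574], [-0.3574, 1.3735]]
  r_p     = [-0.3574, -0.5062]
Written out:
  1.3735 phi_1 - 0.3574 phi_2 = -0.3574
  -0.3574 phi_1 + 1.3735 phi_2 = -0.5062
Solve by Cramer's rule:
  det = gamma(0)^2 - gamma(1)^2 = (1.3735)^2 - (-0.3574)^2 = 1.88650225 - 0.12773476 = 1.75876749
  phi_hat_1 = [gamma(1) gamma(0) - gamma(1) gamma(2)] / det = [(-0.3574)(1.3735) - (-0.3574)(-0.5062)] / 1.75876749 = -0.67180478 / 1.75876749 = -0.382
  phi_hat_2 = [gamma(0) gamma(2) - gamma(1)^2] / det = [(1.3735)(-0.5062) - (-0.3574)^2] / 1.75876749 = -0.82300046 / 1.75876749 = -0.4679
So phi_hat = [-0.3820, -0.4679].
Therefore phi_hat_1 = -0.3820.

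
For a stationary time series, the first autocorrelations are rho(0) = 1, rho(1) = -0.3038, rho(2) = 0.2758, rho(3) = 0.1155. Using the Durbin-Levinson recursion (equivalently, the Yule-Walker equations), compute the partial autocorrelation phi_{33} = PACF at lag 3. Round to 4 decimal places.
\phi_{33} = 0.2800

The PACF at lag k is phi_{kk}, the last component of the solution
to the Yule-Walker system G_k phi = r_k where
  (G_k)_{ij} = rho(|i - j|), (r_k)_i = rho(i), i,j = 1..k.
Equivalently, Durbin-Levinson gives phi_{kk} iteratively:
  phi_{11} = rho(1)
  phi_{kk} = [rho(k) - sum_{j=1..k-1} phi_{k-1,j} rho(k-j)]
            / [1 - sum_{j=1..k-1} phi_{k-1,j} rho(j)],
  phi_{k,j} = phi_{k-1,j} - phi_{kk} phi_{k-1,k-j},  j = 1..k-1.
Step k = 1:
  phi_11 = rho(1) = -0.3038.
Step k = 2:
  phi_22 = [rho(2) - phi_11 rho(1)] / [1 - phi_11 rho(1)] = [0.2758 - (-0.3038)(-0.3038)] / [1 - (-0.3038)(-0.3038)]
         = 0.18350556 / 0.90770556 = 0.202164.
  Update: phi_21 = phi_11 - phi_22 phi_11 = -0.3038 - (0.202164)(-0.3038) = -0.242383.
Step k = 3:
  phi_33 = [rho(3) - phi_21 rho(2) - phi_22 rho(1)] / [1 - phi_21 rho(1) - phi_22 rho(2)]
    numerator   = 0.1155 - (-0.242383)(0.2758) - (0.202164)(-0.3038) = 0.24376658
    denominator = 1 - (-0.242383)(-0.3038) - (0.202164)(0.2758) = 0.87060731
  phi_33 = 0.24376658 / 0.87060731 = 0.28.
Therefore phi_{33} = 0.2800.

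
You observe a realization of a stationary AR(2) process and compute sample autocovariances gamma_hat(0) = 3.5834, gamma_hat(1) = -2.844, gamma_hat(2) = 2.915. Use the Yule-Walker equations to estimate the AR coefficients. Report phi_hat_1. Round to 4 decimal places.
\hat\phi_{1} = -0.4000

The Yule-Walker equations for an AR(p) process read, in matrix form,
  Gamma_p phi = r_p,   with   (Gamma_p)_{ij} = gamma(|i - j|),
                       (r_p)_i = gamma(i),   i,j = 1..p.
Substitute the sample gammas (Toeplitz matrix and right-hand side of size 2):
  Gamma_p = [[3.5834, -2.844], [-2.844, 3.5834]]
  r_p     = [-2.844, 2.915]
Written out:
  3.5834 phi_1 - 2.844 phi_2 = -2.844
  -2.844 phi_1 + 3.5834 phi_2 = 2.915
Solve by Cramer's rule:
  det = gamma(0)^2 - gamma(1)^2 = (3.5834)^2 - (-2.844)^2 = 12.84075556 - 8.088336 = 4.75241956
  phi_hat_1 = [gamma(1) gamma(0) - gamma(1) gamma(2)] / det = [(-2.844)(3.5834) - (-2.844)(2.915)] / 4.75241956 = -1.9009296 / 4.75241956 = -0.4
  phi_hat_2 = [gamma(0) gamma(2) - gamma(1)^2] / det = [(3.5834)(2.915) - (-2.844)^2] / 4.75241956 = 2.357275 / 4.75241956 = 0.496
So phi_hat = [-0.4000, 0.4960].
Therefore phi_hat_1 = -0.4000.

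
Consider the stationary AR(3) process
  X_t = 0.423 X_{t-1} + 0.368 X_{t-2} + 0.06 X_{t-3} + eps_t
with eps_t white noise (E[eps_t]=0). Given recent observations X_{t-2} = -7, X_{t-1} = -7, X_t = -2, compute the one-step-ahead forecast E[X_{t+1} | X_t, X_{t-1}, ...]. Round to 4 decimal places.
E[X_{t+1} \mid \mathcal F_t] = -3.8420

For an AR(p) model X_t = c + sum_i phi_i X_{t-i} + eps_t, the
one-step-ahead conditional mean is
  E[X_{t+1} | X_t, ...] = c + sum_i phi_i X_{t+1-i}.
Substitute known values:
  E[X_{t+1} | ...] = (0.423) * (-2) + (0.368) * (-7) + (0.06) * (-7)
                   = -3.8420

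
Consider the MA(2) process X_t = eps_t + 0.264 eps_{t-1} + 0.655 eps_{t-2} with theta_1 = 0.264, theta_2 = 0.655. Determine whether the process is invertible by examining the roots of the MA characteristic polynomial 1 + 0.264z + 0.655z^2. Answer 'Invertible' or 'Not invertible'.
\text{Invertible}

The MA(q) characteristic polynomial is P(z) = 1 + 0.264z + 0.655z^2.
Invertibility requires all roots to lie outside the unit circle, i.e. |z| > 1 for every root.
Set 1 + (0.264) z + (0.655) z^2 = 0, i.e. a z^2 + b z + c = 0 with a = 0.655, b = 0.264, c = 1.
Discriminant D = b^2 - 4ac = (0.264)^2 - 4*(0.655)*1 = 0.069696 - (2.62) = -2.550304.
D < 0, so the roots are the complex-conjugate pair z = (-b +/- i sqrt(-D)) / (2a) = -0.2015 +/- 1.2191i.
For a conjugate pair |z|^2 = z * conj(z) = (product of roots) = c/a = 1/(0.655) = 1.526718, so |z| = sqrt(1.526718) = 1.2356 for both roots.
Moduli of all roots: 1.2356, 1.2356.
All moduli strictly greater than 1? Yes.
Verdict: Invertible.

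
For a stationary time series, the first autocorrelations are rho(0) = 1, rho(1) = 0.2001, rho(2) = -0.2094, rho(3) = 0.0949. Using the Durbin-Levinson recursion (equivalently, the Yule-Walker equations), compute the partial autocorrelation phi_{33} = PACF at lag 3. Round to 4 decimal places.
\phi_{33} = 0.2231

The PACF at lag k is phi_{kk}, the last component of the solution
to the Yule-Walker system G_k phi = r_k where
  (G_k)_{ij} = rho(|i - j|), (r_k)_i = rho(i), i,j = 1..k.
Equivalently, Durbin-Levinson gives phi_{kk} iteratively:
  phi_{11} = rho(1)
  phi_{kk} = [rho(k) - sum_{j=1..k-1} phi_{k-1,j} rho(k-j)]
            / [1 - sum_{j=1..k-1} phi_{k-1,j} rho(j)],
  phi_{k,j} = phi_{k-1,j} - phi_{kk} phi_{k-1,k-j},  j = 1..k-1.
Step k = 1:
  phi_11 = rho(1) = 0.2001.
Step k = 2:
  phi_22 = [rho(2) - phi_11 rho(1)] / [1 - phi_11 rho(1)] = [-0.2094 - (0.2001)(0.2001)] / [1 - (0.2001)(0.2001)]
         = -0.24944001 / 0.95995999 = -0.259844.
  Update: phi_21 = phi_11 - phi_22 phi_11 = 0.2001 - (-0.259844)(0.2001) = 0.252095.
Step k = 3:
  phi_33 = [rho(3) - phi_21 rho(2) - phi_22 rho(1)] / [1 - phi_21 rho(1) - phi_22 rho(2)]
    numerator   = 0.0949 - (0.252095)(-0.2094) - (-0.259844)(0.2001) = 0.19968347
    denominator = 1 - (0.252095)(0.2001) - (-0.259844)(-0.2094) = 0.89514446
  phi_33 = 0.19968347 / 0.89514446 = 0.2231.
Therefore phi_{33} = 0.2231.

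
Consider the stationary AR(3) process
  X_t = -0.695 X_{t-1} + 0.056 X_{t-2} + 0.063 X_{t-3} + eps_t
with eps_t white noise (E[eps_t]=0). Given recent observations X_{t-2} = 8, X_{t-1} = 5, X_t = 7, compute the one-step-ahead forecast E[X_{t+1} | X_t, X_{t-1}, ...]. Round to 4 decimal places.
E[X_{t+1} \mid \mathcal F_t] = -4.0810

For an AR(p) model X_t = c + sum_i phi_i X_{t-i} + eps_t, the
one-step-ahead conditional mean is
  E[X_{t+1} | X_t, ...] = c + sum_i phi_i X_{t+1-i}.
Substitute known values:
  E[X_{t+1} | ...] = (-0.695) * (7) + (0.056) * (5) + (0.063) * (8)
                   = -4.0810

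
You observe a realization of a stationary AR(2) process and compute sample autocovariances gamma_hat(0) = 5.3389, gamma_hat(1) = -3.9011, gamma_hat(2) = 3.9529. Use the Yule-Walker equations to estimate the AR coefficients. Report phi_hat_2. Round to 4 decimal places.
\hat\phi_{2} = 0.4430

The Yule-Walker equations for an AR(p) process read, in matrix form,
  Gamma_p phi = r_p,   with   (Gamma_p)_{ij} = gamma(|i - j|),
                       (r_p)_i = gamma(i),   i,j = 1..p.
Substitute the sample gammas (Toeplitz matrix and right-hand side of size 2):
  Gamma_p = [[5.3389, -3.9011], [-3.9011, 5.3389]]
  r_p     = [-3.9011, 3.9529]
Written out:
  5.3389 phi_1 - 3.9011 phi_2 = -3.9011
  -3.9011 phi_1 + 5.3389 phi_2 = 3.9529
Solve by Cramer's rule:
  det = gamma(0)^2 - gamma(1)^2 = (5.3389)^2 - (-3.9011)^2 = 28.50385321 - 15.21858121 = 13.285272
  phi_hat_1 = [gamma(1) gamma(0) - gamma(1) gamma(2)] / det = [(-3.9011)(5.3389) - (-3.9011)(3.9529)] / 13.285272 = -5.4069246 / 13.285272 = -0.407
  phi_hat_2 = [gamma(0) gamma(2) - gamma(1)^2] / det = [(5.3389)(3.9529) - (-3.9011)^2] / 13.285272 = 5.8855566 / 13.285272 = 0.443
So phi_hat = [-0.4070, 0.4430].
Therefore phi_hat_2 = 0.4430.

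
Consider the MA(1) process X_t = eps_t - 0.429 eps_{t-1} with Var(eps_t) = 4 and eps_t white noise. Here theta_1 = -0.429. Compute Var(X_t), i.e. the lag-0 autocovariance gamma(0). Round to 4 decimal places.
\gamma(0) = 4.7362

For an MA(q) process X_t = eps_t + sum_i theta_i eps_{t-i} with
Var(eps_t) = sigma^2, the variance is
  gamma(0) = sigma^2 * (1 + sum_i theta_i^2).
  sum_i theta_i^2 = (-0.429)^2 = 0.184041.
  gamma(0) = 4 * (1 + 0.184041) = 4 * 1.184041 = 4.736164, which rounds to 4.7362.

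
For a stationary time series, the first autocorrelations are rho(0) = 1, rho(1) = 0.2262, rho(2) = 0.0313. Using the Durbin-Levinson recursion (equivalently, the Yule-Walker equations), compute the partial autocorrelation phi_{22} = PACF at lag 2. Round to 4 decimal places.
\phi_{22} = -0.0209

The PACF at lag k is phi_{kk}, the last component of the solution
to the Yule-Walker system G_k phi = r_k where
  (G_k)_{ij} = rho(|i - j|), (r_k)_i = rho(i), i,j = 1..k.
Equivalently, Durbin-Levinson gives phi_{kk} iteratively:
  phi_{11} = rho(1)
  phi_{kk} = [rho(k) - sum_{j=1..k-1} phi_{k-1,j} rho(k-j)]
            / [1 - sum_{j=1..k-1} phi_{k-1,j} rho(j)],
  phi_{k,j} = phi_{k-1,j} - phi_{kk} phi_{k-1,k-j},  j = 1..k-1.
Step k = 1:
  phi_11 = rho(1) = 0.2262.
Step k = 2:
  phi_22 = [rho(2) - phi_11 rho(1)] / [1 - phi_11 rho(1)] = [0.0313 - (0.2262)(0.2262)] / [1 - (0.2262)(0.2262)]
         = -0.01986644 / 0.94883356 = -0.0209.
Therefore phi_{22} = -0.0209.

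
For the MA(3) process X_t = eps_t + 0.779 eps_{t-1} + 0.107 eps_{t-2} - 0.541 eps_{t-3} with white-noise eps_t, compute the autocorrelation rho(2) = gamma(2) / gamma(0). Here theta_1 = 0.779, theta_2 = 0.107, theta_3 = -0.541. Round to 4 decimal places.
\rho(2) = -0.1645

For an MA(q) process with theta_0 = 1, the autocovariance is
  gamma(k) = sigma^2 * sum_{i=0..q-k} theta_i * theta_{i+k},
and rho(k) = gamma(k) / gamma(0). Sigma^2 cancels.
  numerator   = (1)*(0.107) + (0.779)*(-0.541) = -0.314439.
  denominator = (1)^2 + (0.779)^2 + (0.107)^2 + (-0.541)^2 = 1.910971.
  rho(2) = -0.314439 / 1.910971 = -0.1645.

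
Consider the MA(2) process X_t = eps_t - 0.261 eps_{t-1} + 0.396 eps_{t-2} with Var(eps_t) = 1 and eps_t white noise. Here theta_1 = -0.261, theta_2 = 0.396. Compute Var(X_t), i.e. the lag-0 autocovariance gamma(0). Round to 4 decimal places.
\gamma(0) = 1.2249

For an MA(q) process X_t = eps_t + sum_i theta_i eps_{t-i} with
Var(eps_t) = sigma^2, the variance is
  gamma(0) = sigma^2 * (1 + sum_i theta_i^2).
  sum_i theta_i^2 = (-0.261)^2 + (0.396)^2 = 0.068121 + 0.156816 = 0.224937.
  gamma(0) = 1 * (1 + 0.224937) = 1 * 1.224937 = 1.224937, which rounds to 1.2249.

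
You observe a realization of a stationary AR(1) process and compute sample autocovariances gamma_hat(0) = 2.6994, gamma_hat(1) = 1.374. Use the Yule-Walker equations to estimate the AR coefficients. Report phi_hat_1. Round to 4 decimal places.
\hat\phi_{1} = 0.5090

The Yule-Walker equations for an AR(p) process read, in matrix form,
  Gamma_p phi = r_p,   with   (Gamma_p)_{ij} = gamma(|i - j|),
                       (r_p)_i = gamma(i),   i,j = 1..p.
Substitute the sample gammas (Toeplitz matrix and right-hand side of size 1):
  Gamma_p = [[2.6994]]
  r_p     = [1.374]
With p = 1 this is the single equation gamma(0) phi_1 = gamma(1):
  phi_hat_1 = gamma(1) / gamma(0) = 1.374 / 2.6994 = 0.5090.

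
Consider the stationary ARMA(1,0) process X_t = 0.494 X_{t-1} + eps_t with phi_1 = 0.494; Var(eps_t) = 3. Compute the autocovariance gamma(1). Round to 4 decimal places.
\gamma(1) = 1.9604

Multiply the model equation by X_{t-k} and take expectations. With theta_0 = psi_0 = 1 and psi_j the MA(infinity) weights, this gives
  gamma(k) - sum_i phi_i gamma(k-i) = c_k,
  c_k = sigma^2 * sum_{j=k..q} theta_j psi_{j-k}   (c_k = 0 for k > q),
using gamma(-m) = gamma(m).
Pure AR (q = 0): c_0 = sigma^2 = 3, c_k = 0 for k >= 1.
Equations for k = 0 and k = 1 (AR order 1):
  gamma(0) = phi_1 gamma(1) + c_0
  gamma(1) = phi_1 gamma(0) + c_1
Substituting the second into the first: gamma(0) (1 - phi_1^2) = c_0 + phi_1 c_1, so
  gamma(0) = c_0 / (1 - phi_1^2) = 3 / (1 - (0.494)^2) = 3 / 0.755964 = 3.968443.
  gamma(1) = phi_1 gamma(0) = (0.494)(3.968443) = 1.960411.
Therefore gamma(1) = 1.9604 (to 4 decimal places).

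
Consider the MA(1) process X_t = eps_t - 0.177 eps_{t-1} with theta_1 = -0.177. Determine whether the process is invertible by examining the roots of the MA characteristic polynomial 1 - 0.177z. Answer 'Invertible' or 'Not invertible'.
\text{Invertible}

The MA(q) characteristic polynomial is P(z) = 1 - 0.177z.
Invertibility requires all roots to lie outside the unit circle, i.e. |z| > 1 for every root.
This is linear in z: 1 + (-0.177) z = 0  =>  z = -1/(-0.177) = 5.649718,  |z| = 5.649718.
Moduli of all roots: 5.6497.
All moduli strictly greater than 1? Yes.
Verdict: Invertible.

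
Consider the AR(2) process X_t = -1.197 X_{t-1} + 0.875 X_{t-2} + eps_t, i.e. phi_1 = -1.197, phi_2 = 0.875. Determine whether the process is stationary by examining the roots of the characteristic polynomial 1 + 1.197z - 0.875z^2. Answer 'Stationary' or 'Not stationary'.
\text{Not stationary}

The AR(p) characteristic polynomial is P(z) = 1 + 1.197z - 0.875z^2.
Stationarity requires all roots to lie outside the unit circle, i.e. |z| > 1 for every root.
Set 1 + (1.197) z + (-0.875) z^2 = 0, i.e. a z^2 + b z + c = 0 with a = -0.875, b = 1.197, c = 1.
Discriminant D = b^2 - 4ac = (1.197)^2 - 4*(-0.875)*1 = 1.432809 - (-3.5) = 4.932809.
D >= 0, so the roots are real: z = (-b +/- sqrt(D)) / (2a) = (-1.197 +/- 2.220993) / (-1.75).
  z_1 = (-1.197 + 2.220993) / (-1.75) = -0.5851,   |z_1| = 0.5851.
  z_2 = (-1.197 - 2.220993) / (-1.75) = 1.9531,   |z_2| = 1.9531.
Moduli of all roots: 0.5851, 1.9531.
All moduli strictly greater than 1? No.
Verdict: Not stationary.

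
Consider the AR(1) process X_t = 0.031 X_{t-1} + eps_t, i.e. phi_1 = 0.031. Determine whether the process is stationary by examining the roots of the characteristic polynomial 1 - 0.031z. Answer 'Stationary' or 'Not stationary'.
\text{Stationary}

The AR(p) characteristic polynomial is P(z) = 1 - 0.031z.
Stationarity requires all roots to lie outside the unit circle, i.e. |z| > 1 for every root.
This is linear in z: 1 + (-0.031) z = 0  =>  z = -1/(-0.031) = 32.258065,  |z| = 32.258065.
Moduli of all roots: 32.2581.
All moduli strictly greater than 1? Yes.
Verdict: Stationary.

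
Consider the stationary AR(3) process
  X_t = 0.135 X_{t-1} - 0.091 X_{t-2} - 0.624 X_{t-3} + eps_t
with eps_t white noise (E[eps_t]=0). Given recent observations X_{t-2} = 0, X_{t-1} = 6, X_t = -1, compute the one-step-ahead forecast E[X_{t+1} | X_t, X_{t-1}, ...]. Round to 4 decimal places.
E[X_{t+1} \mid \mathcal F_t] = -0.6810

For an AR(p) model X_t = c + sum_i phi_i X_{t-i} + eps_t, the
one-step-ahead conditional mean is
  E[X_{t+1} | X_t, ...] = c + sum_i phi_i X_{t+1-i}.
Substitute known values:
  E[X_{t+1} | ...] = (0.135) * (-1) + (-0.091) * (6) + (-0.624) * (0)
                   = -0.6810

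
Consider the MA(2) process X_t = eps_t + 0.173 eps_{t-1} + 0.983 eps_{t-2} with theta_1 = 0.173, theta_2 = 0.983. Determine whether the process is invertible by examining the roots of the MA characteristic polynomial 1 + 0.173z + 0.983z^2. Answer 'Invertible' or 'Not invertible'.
\text{Invertible}

The MA(q) characteristic polynomial is P(z) = 1 + 0.173z + 0.983z^2.
Invertibility requires all roots to lie outside the unit circle, i.e. |z| > 1 for every root.
Set 1 + (0.173) z + (0.983) z^2 = 0, i.e. a z^2 + b z + c = 0 with a = 0.983, b = 0.173, c = 1.
Discriminant D = b^2 - 4ac = (0.173)^2 - 4*(0.983)*1 = 0.029929 - (3.932) = -3.902071.
D < 0, so the roots are the complex-conjugate pair z = (-b +/- i sqrt(-D)) / (2a) = -0.088 +/- 1.0048i.
For a conjugate pair |z|^2 = z * conj(z) = (product of roots) = c/a = 1/(0.983) = 1.017294, so |z| = sqrt(1.017294) = 1.0086 for both roots.
Moduli of all roots: 1.0086, 1.0086.
All moduli strictly greater than 1? Yes.
Verdict: Invertible.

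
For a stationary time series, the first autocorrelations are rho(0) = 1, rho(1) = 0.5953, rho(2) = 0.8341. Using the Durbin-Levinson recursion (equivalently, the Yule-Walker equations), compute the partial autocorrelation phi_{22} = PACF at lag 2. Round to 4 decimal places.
\phi_{22} = 0.7430

The PACF at lag k is phi_{kk}, the last component of the solution
to the Yule-Walker system G_k phi = r_k where
  (G_k)_{ij} = rho(|i - j|), (r_k)_i = rho(i), i,j = 1..k.
Equivalently, Durbin-Levinson gives phi_{kk} iteratively:
  phi_{11} = rho(1)
  phi_{kk} = [rho(k) - sum_{j=1..k-1} phi_{k-1,j} rho(k-j)]
            / [1 - sum_{j=1..k-1} phi_{k-1,j} rho(j)],
  phi_{k,j} = phi_{k-1,j} - phi_{kk} phi_{k-1,k-j},  j = 1..k-1.
Step k = 1:
  phi_11 = rho(1) = 0.5953.
Step k = 2:
  phi_22 = [rho(2) - phi_11 rho(1)] / [1 - phi_11 rho(1)] = [0.8341 - (0.5953)(0.5953)] / [1 - (0.5953)(0.5953)]
         = 0.47971791 / 0.64561791 = 0.743.
Therefore phi_{22} = 0.7430.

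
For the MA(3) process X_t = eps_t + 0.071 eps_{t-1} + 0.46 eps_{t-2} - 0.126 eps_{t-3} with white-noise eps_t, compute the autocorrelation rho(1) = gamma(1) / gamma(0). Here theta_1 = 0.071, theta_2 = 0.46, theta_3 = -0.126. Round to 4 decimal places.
\rho(1) = 0.0371

For an MA(q) process with theta_0 = 1, the autocovariance is
  gamma(k) = sigma^2 * sum_{i=0..q-k} theta_i * theta_{i+k},
and rho(k) = gamma(k) / gamma(0). Sigma^2 cancels.
  numerator   = (1)*(0.071) + (0.071)*(0.46) + (0.46)*(-0.126) = 0.0457.
  denominator = (1)^2 + (0.071)^2 + (0.46)^2 + (-0.126)^2 = 1.232517.
  rho(1) = 0.0457 / 1.232517 = 0.0371.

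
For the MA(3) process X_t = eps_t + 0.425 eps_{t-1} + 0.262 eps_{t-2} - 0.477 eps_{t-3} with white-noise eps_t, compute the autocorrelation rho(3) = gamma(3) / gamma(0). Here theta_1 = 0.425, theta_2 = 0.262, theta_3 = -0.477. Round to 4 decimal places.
\rho(3) = -0.3230

For an MA(q) process with theta_0 = 1, the autocovariance is
  gamma(k) = sigma^2 * sum_{i=0..q-k} theta_i * theta_{i+k},
and rho(k) = gamma(k) / gamma(0). Sigma^2 cancels.
  numerator   = (1)*(-0.477) = -0.477.
  denominator = (1)^2 + (0.425)^2 + (0.262)^2 + (-0.477)^2 = 1.476798.
  rho(3) = -0.477 / 1.476798 = -0.3230.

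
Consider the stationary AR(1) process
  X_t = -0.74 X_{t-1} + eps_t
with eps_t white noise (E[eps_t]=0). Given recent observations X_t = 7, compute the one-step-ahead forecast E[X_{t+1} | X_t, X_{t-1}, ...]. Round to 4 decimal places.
E[X_{t+1} \mid \mathcal F_t] = -5.1800

For an AR(p) model X_t = c + sum_i phi_i X_{t-i} + eps_t, the
one-step-ahead conditional mean is
  E[X_{t+1} | X_t, ...] = c + sum_i phi_i X_{t+1-i}.
Substitute known values:
  E[X_{t+1} | ...] = (-0.74) * (7)
                   = -5.1800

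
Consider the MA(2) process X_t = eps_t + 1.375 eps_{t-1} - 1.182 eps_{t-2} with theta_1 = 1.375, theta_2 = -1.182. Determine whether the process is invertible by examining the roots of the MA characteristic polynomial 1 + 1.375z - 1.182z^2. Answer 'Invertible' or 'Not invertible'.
\text{Not invertible}

The MA(q) characteristic polynomial is P(z) = 1 + 1.375z - 1.182z^2.
Invertibility requires all roots to lie outside the unit circle, i.e. |z| > 1 for every root.
Set 1 + (1.375) z + (-1.182) z^2 = 0, i.e. a z^2 + b z + c = 0 with a = -1.182, b = 1.375, c = 1.
Discriminant D = b^2 - 4ac = (1.375)^2 - 4*(-1.182)*1 = 1.890625 - (-4.728) = 6.618625.
D >= 0, so the roots are real: z = (-b +/- sqrt(D)) / (2a) = (-1.375 +/- 2.572669) / (-2.364).
  z_1 = (-1.375 + 2.572669) / (-2.364) = -0.5066,   |z_1| = 0.5066.
  z_2 = (-1.375 - 2.572669) / (-2.364) = 1.6699,   |z_2| = 1.6699.
Moduli of all roots: 0.5066, 1.6699.
All moduli strictly greater than 1? No.
Verdict: Not invertible.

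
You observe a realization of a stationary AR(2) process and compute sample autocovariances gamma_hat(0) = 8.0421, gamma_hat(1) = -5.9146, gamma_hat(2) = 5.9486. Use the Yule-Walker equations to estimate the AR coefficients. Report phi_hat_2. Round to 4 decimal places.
\hat\phi_{2} = 0.4330

The Yule-Walker equations for an AR(p) process read, in matrix form,
  Gamma_p phi = r_p,   with   (Gamma_p)_{ij} = gamma(|i - j|),
                       (r_p)_i = gamma(i),   i,j = 1..p.
Substitute the sample gammas (Toeplitz matrix and right-hand side of size 2):
  Gamma_p = [[8.0421, -5.9146], [-5.9146, 8.0421]]
  r_p     = [-5.9146, 5.9486]
Written out:
  8.0421 phi_1 - 5.9146 phi_2 = -5.9146
  -5.9146 phi_1 + 8.0421 phi_2 = 5.9486
Solve by Cramer's rule:
  det = gamma(0)^2 - gamma(1)^2 = (8.0421)^2 - (-5.9146)^2 = 64.67537241 - 34.98249316 = 29.69287925
  phi_hat_1 = [gamma(1) gamma(0) - gamma(1) gamma(2)] / det = [(-5.9146)(8.0421) - (-5.9146)(5.9486)] / 29.69287925 = -12.3822151 / 29.69287925 = -0.417
  phi_hat_2 = [gamma(0) gamma(2) - gamma(1)^2] / det = [(8.0421)(5.9486) - (-5.9146)^2] / 29.69287925 = 12.8567429 / 29.69287925 = 0.433
So phi_hat = [-0.4170, 0.4330].
Therefore phi_hat_2 = 0.4330.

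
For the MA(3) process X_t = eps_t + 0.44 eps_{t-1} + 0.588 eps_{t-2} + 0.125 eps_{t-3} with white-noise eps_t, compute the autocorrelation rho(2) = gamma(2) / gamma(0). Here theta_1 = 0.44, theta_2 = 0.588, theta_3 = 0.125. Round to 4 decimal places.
\rho(2) = 0.4135

For an MA(q) process with theta_0 = 1, the autocovariance is
  gamma(k) = sigma^2 * sum_{i=0..q-k} theta_i * theta_{i+k},
and rho(k) = gamma(k) / gamma(0). Sigma^2 cancels.
  numerator   = (1)*(0.588) + (0.44)*(0.125) = 0.643.
  denominator = (1)^2 + (0.44)^2 + (0.588)^2 + (0.125)^2 = 1.554969.
  rho(2) = 0.643 / 1.554969 = 0.4135.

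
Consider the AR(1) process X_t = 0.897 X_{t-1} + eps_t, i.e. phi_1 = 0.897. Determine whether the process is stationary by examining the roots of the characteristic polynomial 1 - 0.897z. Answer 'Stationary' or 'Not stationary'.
\text{Stationary}

The AR(p) characteristic polynomial is P(z) = 1 - 0.897z.
Stationarity requires all roots to lie outside the unit circle, i.e. |z| > 1 for every root.
This is linear in z: 1 + (-0.897) z = 0  =>  z = -1/(-0.897) = 1.114827,  |z| = 1.114827.
Moduli of all roots: 1.1148.
All moduli strictly greater than 1? Yes.
Verdict: Stationary.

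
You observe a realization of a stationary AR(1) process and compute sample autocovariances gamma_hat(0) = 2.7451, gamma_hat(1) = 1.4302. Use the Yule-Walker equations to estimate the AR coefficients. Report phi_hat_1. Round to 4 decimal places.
\hat\phi_{1} = 0.5210

The Yule-Walker equations for an AR(p) process read, in matrix form,
  Gamma_p phi = r_p,   with   (Gamma_p)_{ij} = gamma(|i - j|),
                       (r_p)_i = gamma(i),   i,j = 1..p.
Substitute the sample gammas (Toeplitz matrix and right-hand side of size 1):
  Gamma_p = [[2.7451]]
  r_p     = [1.4302]
With p = 1 this is the single equation gamma(0) phi_1 = gamma(1):
  phi_hat_1 = gamma(1) / gamma(0) = 1.4302 / 2.7451 = 0.5210.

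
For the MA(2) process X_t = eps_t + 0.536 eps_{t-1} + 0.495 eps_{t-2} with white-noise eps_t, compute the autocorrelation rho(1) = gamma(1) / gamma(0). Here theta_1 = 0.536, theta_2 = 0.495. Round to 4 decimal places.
\rho(1) = 0.5229

For an MA(q) process with theta_0 = 1, the autocovariance is
  gamma(k) = sigma^2 * sum_{i=0..q-k} theta_i * theta_{i+k},
and rho(k) = gamma(k) / gamma(0). Sigma^2 cancels.
  numerator   = (1)*(0.536) + (0.536)*(0.495) = 0.80132.
  denominator = (1)^2 + (0.536)^2 + (0.495)^2 = 1.532321.
  rho(1) = 0.80132 / 1.532321 = 0.5229.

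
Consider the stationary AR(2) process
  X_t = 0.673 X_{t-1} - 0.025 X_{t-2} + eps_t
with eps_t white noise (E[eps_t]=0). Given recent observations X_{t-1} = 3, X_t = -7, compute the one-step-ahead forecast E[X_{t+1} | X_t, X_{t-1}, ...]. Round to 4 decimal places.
E[X_{t+1} \mid \mathcal F_t] = -4.7860

For an AR(p) model X_t = c + sum_i phi_i X_{t-i} + eps_t, the
one-step-ahead conditional mean is
  E[X_{t+1} | X_t, ...] = c + sum_i phi_i X_{t+1-i}.
Substitute known values:
  E[X_{t+1} | ...] = (0.673) * (-7) + (-0.025) * (3)
                   = -4.7860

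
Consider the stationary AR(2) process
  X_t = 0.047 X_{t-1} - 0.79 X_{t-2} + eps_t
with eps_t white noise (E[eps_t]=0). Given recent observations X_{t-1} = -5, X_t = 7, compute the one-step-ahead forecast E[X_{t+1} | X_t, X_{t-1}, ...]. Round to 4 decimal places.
E[X_{t+1} \mid \mathcal F_t] = 4.2790

For an AR(p) model X_t = c + sum_i phi_i X_{t-i} + eps_t, the
one-step-ahead conditional mean is
  E[X_{t+1} | X_t, ...] = c + sum_i phi_i X_{t+1-i}.
Substitute known values:
  E[X_{t+1} | ...] = (0.047) * (7) + (-0.79) * (-5)
                   = 4.2790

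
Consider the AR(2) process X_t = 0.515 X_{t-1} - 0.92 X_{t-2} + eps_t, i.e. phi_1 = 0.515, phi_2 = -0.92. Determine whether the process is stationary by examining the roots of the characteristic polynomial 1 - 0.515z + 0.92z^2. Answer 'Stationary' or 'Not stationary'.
\text{Stationary}

The AR(p) characteristic polynomial is P(z) = 1 - 0.515z + 0.92z^2.
Stationarity requires all roots to lie outside the unit circle, i.e. |z| > 1 for every root.
Set 1 + (-0.515) z + (0.92) z^2 = 0, i.e. a z^2 + b z + c = 0 with a = 0.92, b = -0.515, c = 1.
Discriminant D = b^2 - 4ac = (-0.515)^2 - 4*(0.92)*1 = 0.265225 - (3.68) = -3.414775.
D < 0, so the roots are the complex-conjugate pair z = (-b +/- i sqrt(-D)) / (2a) = 0.2799 +/- 1.0043i.
For a conjugate pair |z|^2 = z * conj(z) = (product of roots) = c/a = 1/(0.92) = 1.086957, so |z| = sqrt(1.086957) = 1.0426 for both roots.
Moduli of all roots: 1.0426, 1.0426.
All moduli strictly greater than 1? Yes.
Verdict: Stationary.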